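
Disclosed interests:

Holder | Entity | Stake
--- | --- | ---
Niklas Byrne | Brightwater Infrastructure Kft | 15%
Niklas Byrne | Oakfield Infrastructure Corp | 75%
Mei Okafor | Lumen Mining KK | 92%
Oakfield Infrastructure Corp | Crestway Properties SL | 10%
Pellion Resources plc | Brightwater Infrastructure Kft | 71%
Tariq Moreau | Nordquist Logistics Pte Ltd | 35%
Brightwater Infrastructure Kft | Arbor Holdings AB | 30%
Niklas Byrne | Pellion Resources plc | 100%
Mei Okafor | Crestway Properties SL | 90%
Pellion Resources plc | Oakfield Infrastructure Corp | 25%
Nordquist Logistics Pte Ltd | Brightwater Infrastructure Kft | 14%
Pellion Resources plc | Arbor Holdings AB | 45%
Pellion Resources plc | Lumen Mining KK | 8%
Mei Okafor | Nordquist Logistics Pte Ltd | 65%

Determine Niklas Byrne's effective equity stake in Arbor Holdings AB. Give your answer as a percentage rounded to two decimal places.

Niklas reaches Arbor along 3 paths.
Via Pellion → Brightwater: 100% × 71% × 30% = 21.3%.
Via Brightwater: 15% × 30% = 4.5%.
Via Pellion: 100% × 45% = 45%.
Total: 21.3% + 4.5% + 45% = 70.8%.
Rounded: 70.80%.

70.80%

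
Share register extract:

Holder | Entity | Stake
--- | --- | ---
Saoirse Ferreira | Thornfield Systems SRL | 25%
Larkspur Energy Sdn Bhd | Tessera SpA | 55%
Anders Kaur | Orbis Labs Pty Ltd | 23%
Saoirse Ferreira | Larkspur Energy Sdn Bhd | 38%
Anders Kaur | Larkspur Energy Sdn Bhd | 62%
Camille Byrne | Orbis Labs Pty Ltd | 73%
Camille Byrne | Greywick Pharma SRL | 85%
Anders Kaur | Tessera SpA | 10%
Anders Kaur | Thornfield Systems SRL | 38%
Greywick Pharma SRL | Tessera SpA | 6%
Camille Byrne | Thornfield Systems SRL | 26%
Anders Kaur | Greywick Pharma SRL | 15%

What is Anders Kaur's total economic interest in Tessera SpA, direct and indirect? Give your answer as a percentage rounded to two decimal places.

Anders reaches Tessera along 3 paths.
Via Greywick: 15% × 6% = 0.9%.
Via Larkspur: 62% × 55% = 34.1%.
Direct stake: 10% = 10%.
Total: 0.9% + 34.1% + 10% = 45%.
Rounded: 45.00%.

45.00%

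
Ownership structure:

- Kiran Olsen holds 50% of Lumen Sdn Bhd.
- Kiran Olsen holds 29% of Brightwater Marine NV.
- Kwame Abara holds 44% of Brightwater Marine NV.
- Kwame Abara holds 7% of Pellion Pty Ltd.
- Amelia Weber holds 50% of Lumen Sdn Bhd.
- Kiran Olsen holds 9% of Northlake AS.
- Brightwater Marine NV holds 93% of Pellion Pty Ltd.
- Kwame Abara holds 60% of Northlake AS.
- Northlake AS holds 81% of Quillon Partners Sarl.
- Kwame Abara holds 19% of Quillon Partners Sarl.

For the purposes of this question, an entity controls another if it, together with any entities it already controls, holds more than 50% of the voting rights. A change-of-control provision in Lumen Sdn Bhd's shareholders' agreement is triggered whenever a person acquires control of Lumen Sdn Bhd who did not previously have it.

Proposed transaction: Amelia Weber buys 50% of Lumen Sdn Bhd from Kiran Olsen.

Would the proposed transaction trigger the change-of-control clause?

The purchase adds only to Amelia's holdings (Kiran's stake shrinks), so Amelia is the only person who could newly come to control Lumen.
Amelia's largest direct stake is 50% in Lumen, which does not meet the threshold, so Amelia controls no company.
In Lumen, Amelia's side holds only 50%, not > 50%.
So before the transaction, Amelia does not control Lumen.
After the purchase, Amelia's direct stake in Lumen rises to 50% + 50% = 100%, and Kiran's stake falls to 0%.
Amelia holds 100% of Lumen, so Amelia controls Lumen.
Amelia did not control Lumen before and does after, so the clause is triggered.

Yes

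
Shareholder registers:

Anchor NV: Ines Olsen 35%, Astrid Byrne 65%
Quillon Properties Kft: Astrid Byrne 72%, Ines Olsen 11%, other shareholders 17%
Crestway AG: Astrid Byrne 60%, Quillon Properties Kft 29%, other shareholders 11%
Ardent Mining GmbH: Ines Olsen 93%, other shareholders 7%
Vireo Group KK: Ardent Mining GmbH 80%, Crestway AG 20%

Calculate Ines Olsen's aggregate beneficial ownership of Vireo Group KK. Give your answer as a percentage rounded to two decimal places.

Ines reaches Vireo along 2 paths.
Via Ardent: 93% × 80% = 74.4%.
Via Quillon → Crestway: 11% × 29% × 20% = 0.638%.
Total: 74.4% + 0.638% = 75.038%.
Rounded: 75.04%.

75.04%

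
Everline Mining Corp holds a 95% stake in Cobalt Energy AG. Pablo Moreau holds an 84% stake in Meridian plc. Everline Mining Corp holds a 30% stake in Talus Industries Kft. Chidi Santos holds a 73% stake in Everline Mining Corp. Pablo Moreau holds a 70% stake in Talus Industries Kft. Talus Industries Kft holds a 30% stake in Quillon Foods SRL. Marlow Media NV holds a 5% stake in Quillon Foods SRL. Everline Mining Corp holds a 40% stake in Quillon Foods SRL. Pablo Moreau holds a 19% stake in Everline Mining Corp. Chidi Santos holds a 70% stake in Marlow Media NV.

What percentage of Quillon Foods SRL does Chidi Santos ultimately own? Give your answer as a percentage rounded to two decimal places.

39.27%

Chidi reaches Quillon along 3 paths.
Via Everline: 73% × 40% = 29.2%.
Via Marlow: 70% × 5% = 3.5%.
Via Everline → Talus: 73% × 30% × 30% = 6.57%.
Total: 29.2% + 3.5% + 6.57% = 39.27%.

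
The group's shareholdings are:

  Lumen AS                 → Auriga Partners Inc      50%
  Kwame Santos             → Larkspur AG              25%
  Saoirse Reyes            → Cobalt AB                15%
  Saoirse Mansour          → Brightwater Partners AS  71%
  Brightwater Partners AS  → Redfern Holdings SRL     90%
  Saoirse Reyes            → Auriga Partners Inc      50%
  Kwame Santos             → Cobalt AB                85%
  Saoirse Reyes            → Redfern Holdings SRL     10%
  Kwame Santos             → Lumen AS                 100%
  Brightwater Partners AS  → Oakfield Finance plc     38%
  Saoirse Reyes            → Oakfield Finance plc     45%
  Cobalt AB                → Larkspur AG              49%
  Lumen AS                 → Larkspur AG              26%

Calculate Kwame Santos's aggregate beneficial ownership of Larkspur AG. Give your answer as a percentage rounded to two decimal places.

Kwame reaches Larkspur along 3 paths.
Via Cobalt: 85% × 49% = 41.65%.
Direct stake: 25% = 25%.
Via Lumen: 100% × 26% = 26%.
Total: 41.65% + 25% + 26% = 92.65%.

92.65%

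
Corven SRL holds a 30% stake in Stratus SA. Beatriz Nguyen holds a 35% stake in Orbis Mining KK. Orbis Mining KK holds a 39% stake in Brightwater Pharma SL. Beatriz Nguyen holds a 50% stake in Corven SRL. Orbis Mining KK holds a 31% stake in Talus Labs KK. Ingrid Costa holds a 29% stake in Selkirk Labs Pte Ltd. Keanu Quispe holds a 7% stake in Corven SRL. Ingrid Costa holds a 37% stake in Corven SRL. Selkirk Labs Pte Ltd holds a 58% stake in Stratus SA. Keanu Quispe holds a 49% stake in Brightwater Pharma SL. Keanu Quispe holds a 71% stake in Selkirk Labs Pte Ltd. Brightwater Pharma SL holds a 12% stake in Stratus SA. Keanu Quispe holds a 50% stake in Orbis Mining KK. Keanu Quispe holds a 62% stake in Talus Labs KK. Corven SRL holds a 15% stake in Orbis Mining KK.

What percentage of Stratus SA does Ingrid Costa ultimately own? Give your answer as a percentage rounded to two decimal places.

28.18%

Ingrid reaches Stratus along 3 paths.
Via Corven: 37% × 30% = 11.1%.
Via Corven → Orbis → Brightwater: 37% × 15% × 39% × 12% = 0.25974%.
Via Selkirk: 29% × 58% = 16.82%.
Total: 11.1% + 0.25974% + 16.82% = 28.17974%.
Rounded: 28.18%.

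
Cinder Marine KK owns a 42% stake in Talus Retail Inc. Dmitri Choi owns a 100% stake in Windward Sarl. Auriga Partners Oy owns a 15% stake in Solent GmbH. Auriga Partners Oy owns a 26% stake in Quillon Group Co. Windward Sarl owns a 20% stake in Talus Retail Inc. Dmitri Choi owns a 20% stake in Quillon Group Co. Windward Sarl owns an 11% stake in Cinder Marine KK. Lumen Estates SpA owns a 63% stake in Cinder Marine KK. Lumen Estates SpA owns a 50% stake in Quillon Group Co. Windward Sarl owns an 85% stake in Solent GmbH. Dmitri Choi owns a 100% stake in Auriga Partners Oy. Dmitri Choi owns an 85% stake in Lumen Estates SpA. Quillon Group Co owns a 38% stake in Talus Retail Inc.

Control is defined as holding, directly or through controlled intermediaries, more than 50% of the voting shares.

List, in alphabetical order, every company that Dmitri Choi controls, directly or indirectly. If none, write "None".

Auriga Partners Oy, Cinder Marine KK, Lumen Estates SpA, Quillon Group Co, Solent GmbH, Talus Retail Inc, Windward Sarl

Dmitri holds 100% of Auriga, so Dmitri controls Auriga.
Dmitri holds 85% of Lumen, so Dmitri controls Lumen.
Dmitri holds 100% of Windward, so Dmitri controls Windward.
Auriga and Windward together hold 15% + 85% = 100% of Solent, so Dmitri controls Solent.
Windward and Lumen together hold 11% + 63% = 74% of Cinder, so Dmitri controls Cinder.
Lumen and Auriga and Dmitri together hold 50% + 26% + 20% = 96% of Quillon, so Dmitri controls Quillon.
Cinder and Quillon and Windward together hold 42% + 38% + 20% = 100% of Talus, so Dmitri controls Talus.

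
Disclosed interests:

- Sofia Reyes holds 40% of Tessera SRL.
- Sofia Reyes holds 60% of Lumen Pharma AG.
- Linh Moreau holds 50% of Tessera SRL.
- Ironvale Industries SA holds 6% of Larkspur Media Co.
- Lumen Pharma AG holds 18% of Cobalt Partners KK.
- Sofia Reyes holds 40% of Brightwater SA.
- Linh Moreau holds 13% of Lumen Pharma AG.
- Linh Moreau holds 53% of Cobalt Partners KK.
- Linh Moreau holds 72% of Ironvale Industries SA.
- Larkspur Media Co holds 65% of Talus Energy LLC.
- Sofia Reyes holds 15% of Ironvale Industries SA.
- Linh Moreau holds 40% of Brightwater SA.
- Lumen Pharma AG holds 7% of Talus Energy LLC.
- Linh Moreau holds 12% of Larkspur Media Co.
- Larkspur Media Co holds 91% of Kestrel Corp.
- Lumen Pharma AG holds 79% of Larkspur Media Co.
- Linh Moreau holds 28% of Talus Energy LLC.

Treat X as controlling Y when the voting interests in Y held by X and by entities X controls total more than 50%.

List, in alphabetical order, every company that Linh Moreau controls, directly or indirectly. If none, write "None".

Cobalt Partners KK, Ironvale Industries SA

Linh holds 72% of Ironvale, so Linh controls Ironvale.
Linh holds 53% of Cobalt, so Linh controls Cobalt.
No other company's threshold is met.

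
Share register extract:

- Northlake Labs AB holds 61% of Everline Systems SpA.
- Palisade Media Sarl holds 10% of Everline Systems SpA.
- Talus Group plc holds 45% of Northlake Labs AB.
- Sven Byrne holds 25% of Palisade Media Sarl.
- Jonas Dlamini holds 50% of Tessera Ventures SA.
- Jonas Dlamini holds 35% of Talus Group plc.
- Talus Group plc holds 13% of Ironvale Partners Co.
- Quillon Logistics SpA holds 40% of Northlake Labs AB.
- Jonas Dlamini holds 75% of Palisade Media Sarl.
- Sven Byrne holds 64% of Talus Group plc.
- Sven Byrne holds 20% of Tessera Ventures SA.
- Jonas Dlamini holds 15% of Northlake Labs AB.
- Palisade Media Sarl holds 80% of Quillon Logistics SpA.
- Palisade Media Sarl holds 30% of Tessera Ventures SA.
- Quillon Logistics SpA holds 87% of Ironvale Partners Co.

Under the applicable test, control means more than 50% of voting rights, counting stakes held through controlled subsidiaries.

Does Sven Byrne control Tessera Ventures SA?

Sven holds 64% of Talus, so Sven controls Talus.
In Tessera, Sven's side holds only 20%, not > 50%.
So Sven does not control Tessera.

No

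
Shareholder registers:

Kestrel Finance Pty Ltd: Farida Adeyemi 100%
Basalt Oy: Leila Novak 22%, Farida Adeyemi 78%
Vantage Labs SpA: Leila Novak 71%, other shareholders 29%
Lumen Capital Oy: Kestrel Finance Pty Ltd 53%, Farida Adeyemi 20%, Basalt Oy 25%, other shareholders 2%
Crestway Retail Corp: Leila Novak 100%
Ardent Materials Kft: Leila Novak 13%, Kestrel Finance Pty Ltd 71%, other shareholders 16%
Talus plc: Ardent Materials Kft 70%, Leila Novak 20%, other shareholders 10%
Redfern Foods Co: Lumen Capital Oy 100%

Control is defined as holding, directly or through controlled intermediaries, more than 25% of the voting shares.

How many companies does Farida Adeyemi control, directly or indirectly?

Farida holds 100% of Kestrel, so Farida controls Kestrel.
Farida holds 78% of Basalt, so Farida controls Basalt.
Kestrel and Farida and Basalt together hold 53% + 20% + 25% = 98% of Lumen, so Farida controls Lumen.
Kestrel holds 71% of Ardent, so Farida controls Ardent.
Ardent holds 70% of Talus, so Farida controls Talus.
Lumen holds 100% of Redfern, so Farida controls Redfern.
No other company's threshold is met.
Farida controls 6 companies.

6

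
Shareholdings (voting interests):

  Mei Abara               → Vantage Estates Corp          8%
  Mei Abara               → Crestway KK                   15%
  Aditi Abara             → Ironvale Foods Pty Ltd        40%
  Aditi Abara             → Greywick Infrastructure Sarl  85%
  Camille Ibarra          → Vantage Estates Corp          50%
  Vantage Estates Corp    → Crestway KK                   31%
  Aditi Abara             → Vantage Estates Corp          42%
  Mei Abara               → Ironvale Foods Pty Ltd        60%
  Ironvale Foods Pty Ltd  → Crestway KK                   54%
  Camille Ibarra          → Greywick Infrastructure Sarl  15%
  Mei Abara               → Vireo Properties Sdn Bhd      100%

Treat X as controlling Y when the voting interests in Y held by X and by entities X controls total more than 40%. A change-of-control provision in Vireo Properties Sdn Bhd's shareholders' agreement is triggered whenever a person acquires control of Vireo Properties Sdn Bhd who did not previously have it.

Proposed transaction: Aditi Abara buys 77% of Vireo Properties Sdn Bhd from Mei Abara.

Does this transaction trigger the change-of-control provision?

Yes

The purchase adds only to Aditi's holdings (Mei's stake shrinks), so Aditi is the only person who could newly come to control Vireo.
Aditi holds 42% of Vantage, so Aditi controls Vantage.
Aditi holds 85% of Greywick, so Aditi controls Greywick.
Neither Aditi nor any entity Aditi controls holds any voting interest in Vireo.
So before the transaction, Aditi does not control Vireo.
After the purchase, Aditi holds 77% of Vireo directly, and Mei's stake falls to 23%.
Aditi holds 77% of Vireo, so Aditi controls Vireo.
Aditi did not control Vireo before and does after, so the clause is triggered.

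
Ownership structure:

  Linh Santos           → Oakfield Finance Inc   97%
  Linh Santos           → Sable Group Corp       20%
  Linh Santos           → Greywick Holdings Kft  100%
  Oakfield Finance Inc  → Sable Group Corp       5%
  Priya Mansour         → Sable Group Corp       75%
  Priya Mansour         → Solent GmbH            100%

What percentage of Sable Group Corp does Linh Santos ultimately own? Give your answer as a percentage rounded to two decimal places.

24.85%

Linh reaches Sable along 2 paths.
Direct stake: 20% = 20%.
Via Oakfield: 97% × 5% = 4.85%.
Total: 20% + 4.85% = 24.85%.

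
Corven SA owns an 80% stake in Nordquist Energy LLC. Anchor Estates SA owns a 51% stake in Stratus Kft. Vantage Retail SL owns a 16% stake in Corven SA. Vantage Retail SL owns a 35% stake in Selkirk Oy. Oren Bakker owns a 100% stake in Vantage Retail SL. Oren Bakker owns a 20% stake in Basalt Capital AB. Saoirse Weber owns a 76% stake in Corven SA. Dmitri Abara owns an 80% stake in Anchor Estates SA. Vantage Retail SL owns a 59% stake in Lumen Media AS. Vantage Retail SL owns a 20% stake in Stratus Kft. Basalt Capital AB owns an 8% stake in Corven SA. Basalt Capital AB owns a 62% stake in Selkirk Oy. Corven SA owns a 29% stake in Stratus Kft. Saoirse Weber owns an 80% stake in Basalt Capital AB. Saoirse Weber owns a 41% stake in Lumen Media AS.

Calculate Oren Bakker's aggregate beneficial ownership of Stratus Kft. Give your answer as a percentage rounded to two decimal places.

25.10%

Oren reaches Stratus along 3 paths.
Via Vantage: 100% × 20% = 20%.
Via Basalt → Corven: 20% × 8% × 29% = 0.464%.
Via Vantage → Corven: 100% × 16% × 29% = 4.64%.
Total: 20% + 0.464% + 4.64% = 25.104%.
Rounded: 25.10%.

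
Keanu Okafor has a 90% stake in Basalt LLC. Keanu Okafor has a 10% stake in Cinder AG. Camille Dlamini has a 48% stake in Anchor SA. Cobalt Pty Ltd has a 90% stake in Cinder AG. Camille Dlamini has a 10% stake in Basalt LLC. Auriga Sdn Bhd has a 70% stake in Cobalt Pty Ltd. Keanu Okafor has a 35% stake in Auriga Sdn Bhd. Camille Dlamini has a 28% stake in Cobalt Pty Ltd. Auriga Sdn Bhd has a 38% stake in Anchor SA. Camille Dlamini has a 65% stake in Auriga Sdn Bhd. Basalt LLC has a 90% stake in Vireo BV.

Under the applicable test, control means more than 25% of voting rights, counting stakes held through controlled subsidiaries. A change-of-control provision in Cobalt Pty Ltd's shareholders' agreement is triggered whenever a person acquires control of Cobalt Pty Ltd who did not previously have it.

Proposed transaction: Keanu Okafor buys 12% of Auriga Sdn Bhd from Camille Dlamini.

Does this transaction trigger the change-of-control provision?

The purchase adds only to Keanu's holdings (Camille's stake shrinks), so Keanu is the only person who could newly come to control Cobalt.
Keanu holds 35% of Auriga, so Keanu controls Auriga.
Auriga holds 70% of Cobalt, so Keanu controls Cobalt.
So Keanu already controls Cobalt before the transaction.
After the purchase, Keanu's direct stake in Auriga rises to 35% + 12% = 47%, and Camille's stake falls to 53%.
Keanu controlled Cobalt already, so this is not a new person acquiring control; every other person's position is unchanged or reduced.
No new person acquires control, so the clause is not triggered.

No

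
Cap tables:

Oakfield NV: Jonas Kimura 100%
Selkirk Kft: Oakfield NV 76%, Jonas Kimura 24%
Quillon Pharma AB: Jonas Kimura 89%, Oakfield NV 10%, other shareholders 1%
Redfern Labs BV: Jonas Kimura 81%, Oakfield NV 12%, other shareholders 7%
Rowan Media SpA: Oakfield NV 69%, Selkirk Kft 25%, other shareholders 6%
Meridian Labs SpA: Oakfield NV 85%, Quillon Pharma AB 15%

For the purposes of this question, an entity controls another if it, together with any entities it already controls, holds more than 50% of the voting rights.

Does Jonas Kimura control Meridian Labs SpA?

Jonas holds 100% of Oakfield, so Jonas controls Oakfield.
Jonas and Oakfield together hold 89% + 10% = 99% of Quillon, so Jonas controls Quillon.
Oakfield and Quillon together hold 85% + 15% = 100% of Meridian, so Jonas controls Meridian.

Yes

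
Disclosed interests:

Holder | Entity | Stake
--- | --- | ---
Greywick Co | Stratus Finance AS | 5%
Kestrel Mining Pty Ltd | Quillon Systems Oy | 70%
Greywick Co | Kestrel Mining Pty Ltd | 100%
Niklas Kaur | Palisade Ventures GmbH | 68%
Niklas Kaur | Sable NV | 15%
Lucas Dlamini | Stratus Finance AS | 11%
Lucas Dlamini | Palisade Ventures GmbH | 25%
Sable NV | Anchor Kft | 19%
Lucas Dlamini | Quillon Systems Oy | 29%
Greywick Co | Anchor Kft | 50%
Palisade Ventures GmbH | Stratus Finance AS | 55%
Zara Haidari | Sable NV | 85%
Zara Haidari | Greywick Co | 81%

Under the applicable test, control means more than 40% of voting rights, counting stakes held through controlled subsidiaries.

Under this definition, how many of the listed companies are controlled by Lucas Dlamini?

Lucas's largest direct stake is 29% in Quillon, which does not meet the threshold.
Lucas controls 0 companies.

0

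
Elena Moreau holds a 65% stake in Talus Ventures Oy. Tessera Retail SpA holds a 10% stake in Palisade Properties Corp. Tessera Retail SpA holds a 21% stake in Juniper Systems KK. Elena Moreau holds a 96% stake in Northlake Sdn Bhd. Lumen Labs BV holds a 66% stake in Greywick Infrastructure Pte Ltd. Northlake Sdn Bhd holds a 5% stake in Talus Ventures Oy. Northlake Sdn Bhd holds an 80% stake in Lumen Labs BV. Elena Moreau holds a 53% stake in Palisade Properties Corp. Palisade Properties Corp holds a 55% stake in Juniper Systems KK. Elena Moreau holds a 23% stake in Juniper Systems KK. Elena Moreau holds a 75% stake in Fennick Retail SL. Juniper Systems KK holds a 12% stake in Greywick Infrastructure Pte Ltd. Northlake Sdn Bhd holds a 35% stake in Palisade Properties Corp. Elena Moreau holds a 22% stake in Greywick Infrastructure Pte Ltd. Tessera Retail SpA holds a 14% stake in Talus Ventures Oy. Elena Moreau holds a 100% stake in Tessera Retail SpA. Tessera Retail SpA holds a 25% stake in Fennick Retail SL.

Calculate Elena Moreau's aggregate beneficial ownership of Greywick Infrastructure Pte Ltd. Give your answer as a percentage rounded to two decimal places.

Elena reaches Greywick along 7 paths.
Via Tessera → Palisade → Juniper: 100% × 10% × 55% × 12% = 0.66%.
Via Northlake → Palisade → Juniper: 96% × 35% × 55% × 12% = 2.2176%.
Via Palisade → Juniper: 53% × 55% × 12% = 3.498%.
Via Tessera → Juniper: 100% × 21% × 12% = 2.52%.
Via Juniper: 23% × 12% = 2.76%.
Direct stake: 22% = 22%.
Via Northlake → Lumen: 96% × 80% × 66% = 50.688%.
Total: 0.66% + 2.2176% + 3.498% + 2.52% + 2.76% + 22% + 50.688% = 84.3436%.
Rounded: 84.34%.

84.34%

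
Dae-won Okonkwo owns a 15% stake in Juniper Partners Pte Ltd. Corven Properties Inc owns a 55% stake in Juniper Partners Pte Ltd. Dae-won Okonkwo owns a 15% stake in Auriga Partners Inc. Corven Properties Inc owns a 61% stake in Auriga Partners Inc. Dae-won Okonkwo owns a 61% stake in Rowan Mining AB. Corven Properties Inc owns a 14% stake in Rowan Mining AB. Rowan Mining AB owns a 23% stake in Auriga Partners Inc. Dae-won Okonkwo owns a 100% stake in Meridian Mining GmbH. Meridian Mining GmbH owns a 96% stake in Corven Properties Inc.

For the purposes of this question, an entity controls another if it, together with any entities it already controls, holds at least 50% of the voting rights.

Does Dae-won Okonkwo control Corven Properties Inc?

Dae-won holds 100% of Meridian, so Dae-won controls Meridian.
Meridian holds 96% of Corven, so Dae-won controls Corven.

Yes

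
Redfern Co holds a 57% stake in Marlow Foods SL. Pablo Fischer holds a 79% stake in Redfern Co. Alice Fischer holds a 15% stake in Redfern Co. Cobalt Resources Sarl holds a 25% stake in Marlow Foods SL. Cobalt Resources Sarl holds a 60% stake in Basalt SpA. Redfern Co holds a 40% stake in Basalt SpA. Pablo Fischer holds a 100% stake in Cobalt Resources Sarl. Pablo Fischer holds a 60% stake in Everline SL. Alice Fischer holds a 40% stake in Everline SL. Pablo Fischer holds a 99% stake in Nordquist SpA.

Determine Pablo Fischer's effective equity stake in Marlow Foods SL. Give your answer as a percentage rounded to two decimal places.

70.03%

Pablo reaches Marlow along 2 paths.
Via Redfern: 79% × 57% = 45.03%.
Via Cobalt: 100% × 25% = 25%.
Total: 45.03% + 25% = 70.03%.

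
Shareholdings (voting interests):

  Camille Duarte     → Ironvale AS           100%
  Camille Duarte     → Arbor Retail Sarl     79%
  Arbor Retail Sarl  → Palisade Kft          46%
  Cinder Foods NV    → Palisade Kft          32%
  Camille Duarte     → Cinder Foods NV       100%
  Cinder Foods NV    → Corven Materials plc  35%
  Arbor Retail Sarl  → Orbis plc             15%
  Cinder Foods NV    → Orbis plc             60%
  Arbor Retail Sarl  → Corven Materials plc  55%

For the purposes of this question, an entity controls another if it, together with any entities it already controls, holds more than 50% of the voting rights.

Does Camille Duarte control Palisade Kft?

Camille holds 100% of Cinder, so Camille controls Cinder.
Camille holds 79% of Arbor, so Camille controls Arbor.
Cinder and Arbor together hold 32% + 46% = 78% of Palisade, so Camille controls Palisade.

Yes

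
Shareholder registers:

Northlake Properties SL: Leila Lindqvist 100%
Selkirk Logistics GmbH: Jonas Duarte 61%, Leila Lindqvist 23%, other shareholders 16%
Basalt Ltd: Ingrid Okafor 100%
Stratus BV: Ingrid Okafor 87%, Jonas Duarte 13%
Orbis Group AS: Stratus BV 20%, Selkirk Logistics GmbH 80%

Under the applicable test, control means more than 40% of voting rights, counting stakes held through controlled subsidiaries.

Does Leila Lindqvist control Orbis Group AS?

No

Leila holds 100% of Northlake, so Leila controls Northlake.
Neither Leila nor any entity Leila controls holds any voting interest in Orbis.
So Leila does not control Orbis.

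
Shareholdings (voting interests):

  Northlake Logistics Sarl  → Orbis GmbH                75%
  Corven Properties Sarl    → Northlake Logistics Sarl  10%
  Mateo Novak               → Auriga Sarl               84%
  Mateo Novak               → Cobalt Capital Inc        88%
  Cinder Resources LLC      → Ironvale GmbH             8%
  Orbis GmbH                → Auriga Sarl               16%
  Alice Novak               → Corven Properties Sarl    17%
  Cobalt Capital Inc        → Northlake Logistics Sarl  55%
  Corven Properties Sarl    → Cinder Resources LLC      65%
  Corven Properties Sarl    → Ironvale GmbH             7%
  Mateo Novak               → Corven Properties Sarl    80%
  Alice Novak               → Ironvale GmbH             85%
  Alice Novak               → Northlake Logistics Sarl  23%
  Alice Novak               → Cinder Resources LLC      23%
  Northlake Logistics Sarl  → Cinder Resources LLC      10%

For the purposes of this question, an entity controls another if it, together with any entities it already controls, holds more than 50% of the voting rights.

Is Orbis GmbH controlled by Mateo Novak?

Mateo holds 80% of Corven, so Mateo controls Corven.
Mateo holds 88% of Cobalt, so Mateo controls Cobalt.
Cobalt and Corven together hold 55% + 10% = 65% of Northlake, so Mateo controls Northlake.
Northlake holds 75% of Orbis, so Mateo controls Orbis.

Yes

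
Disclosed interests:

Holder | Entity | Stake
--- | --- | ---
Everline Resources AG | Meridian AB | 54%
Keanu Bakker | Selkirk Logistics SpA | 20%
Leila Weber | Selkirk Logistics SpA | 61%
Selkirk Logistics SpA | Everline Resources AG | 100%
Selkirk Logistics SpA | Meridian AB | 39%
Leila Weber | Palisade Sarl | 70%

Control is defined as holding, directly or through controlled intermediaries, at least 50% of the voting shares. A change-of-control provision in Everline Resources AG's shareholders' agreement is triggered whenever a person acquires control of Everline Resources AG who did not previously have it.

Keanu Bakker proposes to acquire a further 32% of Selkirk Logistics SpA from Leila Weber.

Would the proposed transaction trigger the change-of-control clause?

Yes

The purchase adds only to Keanu's holdings (Leila's stake shrinks), so Keanu is the only person who could newly come to control Everline.
Keanu's largest direct stake is 20% in Selkirk, which does not meet the threshold, so Keanu controls no company.
Neither Keanu nor any entity Keanu controls holds any voting interest in Everline.
So before the transaction, Keanu does not control Everline.
After the purchase, Keanu's direct stake in Selkirk rises to 20% + 32% = 52%, and Leila's stake falls to 29%.
Keanu holds 52% of Selkirk, so Keanu controls Selkirk.
Selkirk holds 100% of Everline, so Keanu controls Everline.
Keanu did not control Everline before and does after, so the clause is triggered.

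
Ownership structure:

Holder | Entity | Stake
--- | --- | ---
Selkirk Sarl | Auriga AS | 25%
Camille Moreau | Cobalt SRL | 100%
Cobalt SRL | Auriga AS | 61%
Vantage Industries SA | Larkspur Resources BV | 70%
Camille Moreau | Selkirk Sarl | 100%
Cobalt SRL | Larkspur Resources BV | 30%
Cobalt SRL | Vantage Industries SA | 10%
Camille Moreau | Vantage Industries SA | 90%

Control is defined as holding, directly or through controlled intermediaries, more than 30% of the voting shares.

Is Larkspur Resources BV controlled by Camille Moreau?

Yes

Camille holds 100% of Cobalt, so Camille controls Cobalt.
Cobalt and Camille together hold 10% + 90% = 100% of Vantage, so Camille controls Vantage.
Cobalt and Vantage together hold 30% + 70% = 100% of Larkspur, so Camille controls Larkspur.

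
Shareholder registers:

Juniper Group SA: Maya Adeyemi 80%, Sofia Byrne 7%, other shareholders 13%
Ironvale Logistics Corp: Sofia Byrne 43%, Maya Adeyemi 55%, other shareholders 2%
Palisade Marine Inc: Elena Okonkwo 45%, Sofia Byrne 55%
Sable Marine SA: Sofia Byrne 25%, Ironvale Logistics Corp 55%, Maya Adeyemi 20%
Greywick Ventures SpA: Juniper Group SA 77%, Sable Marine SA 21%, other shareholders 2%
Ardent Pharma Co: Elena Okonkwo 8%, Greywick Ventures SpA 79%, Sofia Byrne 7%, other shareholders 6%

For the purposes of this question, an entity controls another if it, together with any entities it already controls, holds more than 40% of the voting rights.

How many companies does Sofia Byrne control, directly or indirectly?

3

Sofia holds 43% of Ironvale, so Sofia controls Ironvale.
Sofia holds 55% of Palisade, so Sofia controls Palisade.
Sofia and Ironvale together hold 25% + 55% = 80% of Sable, so Sofia controls Sable.
No other company's threshold is met.
Sofia controls 3 companies.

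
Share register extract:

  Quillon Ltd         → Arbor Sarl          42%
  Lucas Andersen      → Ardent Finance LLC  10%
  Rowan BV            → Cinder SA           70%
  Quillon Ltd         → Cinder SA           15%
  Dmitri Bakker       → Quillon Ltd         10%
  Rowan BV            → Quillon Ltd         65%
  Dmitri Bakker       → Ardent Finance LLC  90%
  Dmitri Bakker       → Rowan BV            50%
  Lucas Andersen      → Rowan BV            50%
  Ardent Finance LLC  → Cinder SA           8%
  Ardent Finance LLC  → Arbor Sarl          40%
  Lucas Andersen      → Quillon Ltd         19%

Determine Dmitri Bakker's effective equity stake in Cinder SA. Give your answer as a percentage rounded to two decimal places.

Dmitri reaches Cinder along 4 paths.
Via Rowan → Quillon: 50% × 65% × 15% = 4.875%.
Via Quillon: 10% × 15% = 1.5%.
Via Rowan: 50% × 70% = 35%.
Via Ardent: 90% × 8% = 7.2%.
Total: 4.875% + 1.5% + 35% + 7.2% = 48.575%.
Rounded: 48.58%.

48.58%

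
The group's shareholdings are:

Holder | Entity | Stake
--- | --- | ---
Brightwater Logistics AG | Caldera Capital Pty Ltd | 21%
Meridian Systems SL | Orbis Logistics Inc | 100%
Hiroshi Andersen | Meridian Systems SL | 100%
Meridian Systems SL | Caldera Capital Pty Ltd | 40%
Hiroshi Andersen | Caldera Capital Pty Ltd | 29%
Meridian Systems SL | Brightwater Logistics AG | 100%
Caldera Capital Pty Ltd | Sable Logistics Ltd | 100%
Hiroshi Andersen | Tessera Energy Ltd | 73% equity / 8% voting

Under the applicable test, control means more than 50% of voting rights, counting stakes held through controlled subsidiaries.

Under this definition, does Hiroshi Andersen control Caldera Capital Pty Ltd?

Hiroshi holds 100% of Meridian, so Hiroshi controls Meridian.
Meridian holds 100% of Brightwater, so Hiroshi controls Brightwater.
Hiroshi and Meridian and Brightwater together hold 29% + 40% + 21% = 90% of Caldera, so Hiroshi controls Caldera.

Yes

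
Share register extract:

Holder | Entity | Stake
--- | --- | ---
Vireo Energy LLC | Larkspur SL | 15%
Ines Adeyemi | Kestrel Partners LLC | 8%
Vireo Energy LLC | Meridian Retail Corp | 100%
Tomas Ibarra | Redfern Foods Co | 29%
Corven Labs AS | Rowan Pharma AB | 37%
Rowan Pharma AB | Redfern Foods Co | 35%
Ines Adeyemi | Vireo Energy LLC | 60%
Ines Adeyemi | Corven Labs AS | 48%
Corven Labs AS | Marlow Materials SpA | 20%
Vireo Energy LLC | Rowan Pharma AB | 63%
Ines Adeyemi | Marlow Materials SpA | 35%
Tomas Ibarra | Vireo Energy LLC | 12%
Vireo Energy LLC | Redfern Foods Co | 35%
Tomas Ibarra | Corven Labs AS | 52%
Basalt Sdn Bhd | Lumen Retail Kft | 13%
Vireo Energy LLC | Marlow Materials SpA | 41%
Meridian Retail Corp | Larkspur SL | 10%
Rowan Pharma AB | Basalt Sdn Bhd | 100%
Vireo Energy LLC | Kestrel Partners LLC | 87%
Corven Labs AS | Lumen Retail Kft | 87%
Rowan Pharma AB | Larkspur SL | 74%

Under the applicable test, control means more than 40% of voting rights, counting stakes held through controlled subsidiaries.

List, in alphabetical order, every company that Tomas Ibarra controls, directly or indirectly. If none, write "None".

Tomas holds 52% of Corven, so Tomas controls Corven.
Corven holds 87% of Lumen, so Tomas controls Lumen.
No other company's threshold is met.

Corven Labs AS, Lumen Retail Kft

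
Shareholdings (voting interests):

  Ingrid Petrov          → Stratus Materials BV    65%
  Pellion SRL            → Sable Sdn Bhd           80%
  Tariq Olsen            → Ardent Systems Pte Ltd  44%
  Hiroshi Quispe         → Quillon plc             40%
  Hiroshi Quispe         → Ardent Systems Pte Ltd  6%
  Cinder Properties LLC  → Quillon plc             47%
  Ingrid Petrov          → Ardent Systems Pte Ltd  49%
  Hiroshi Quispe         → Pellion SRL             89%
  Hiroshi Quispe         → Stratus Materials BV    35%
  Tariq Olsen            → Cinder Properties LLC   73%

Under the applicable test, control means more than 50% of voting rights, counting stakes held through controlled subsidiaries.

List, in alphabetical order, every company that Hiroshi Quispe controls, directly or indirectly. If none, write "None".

Hiroshi holds 89% of Pellion, so Hiroshi controls Pellion.
Pellion holds 80% of Sable, so Hiroshi controls Sable.
No other company's threshold is met.

Pellion SRL, Sable Sdn Bhd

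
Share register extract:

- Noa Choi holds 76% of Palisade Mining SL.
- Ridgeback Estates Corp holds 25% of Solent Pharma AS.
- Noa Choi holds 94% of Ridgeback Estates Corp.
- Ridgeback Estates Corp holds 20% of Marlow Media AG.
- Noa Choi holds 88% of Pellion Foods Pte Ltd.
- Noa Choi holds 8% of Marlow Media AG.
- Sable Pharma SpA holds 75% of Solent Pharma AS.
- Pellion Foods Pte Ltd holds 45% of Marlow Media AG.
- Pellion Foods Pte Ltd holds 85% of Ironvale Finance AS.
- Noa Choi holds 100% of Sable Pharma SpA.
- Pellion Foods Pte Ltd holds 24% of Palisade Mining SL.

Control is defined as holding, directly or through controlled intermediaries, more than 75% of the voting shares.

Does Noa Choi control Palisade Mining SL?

Yes

Noa holds 88% of Pellion, so Noa controls Pellion.
Noa and Pellion together hold 76% + 24% = 100% of Palisade, so Noa controls Palisade.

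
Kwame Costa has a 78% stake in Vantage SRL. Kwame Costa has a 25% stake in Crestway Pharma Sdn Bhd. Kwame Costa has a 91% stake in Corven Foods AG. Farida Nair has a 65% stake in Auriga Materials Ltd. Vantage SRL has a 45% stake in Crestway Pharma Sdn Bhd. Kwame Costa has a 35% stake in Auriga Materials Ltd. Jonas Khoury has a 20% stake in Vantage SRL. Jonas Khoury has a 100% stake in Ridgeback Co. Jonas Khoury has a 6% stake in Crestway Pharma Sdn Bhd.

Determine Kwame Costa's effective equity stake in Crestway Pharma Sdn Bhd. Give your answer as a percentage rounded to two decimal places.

60.10%

Kwame reaches Crestway along 2 paths.
Via Vantage: 78% × 45% = 35.1%.
Direct stake: 25% = 25%.
Total: 35.1% + 25% = 60.1%.
Rounded: 60.10%.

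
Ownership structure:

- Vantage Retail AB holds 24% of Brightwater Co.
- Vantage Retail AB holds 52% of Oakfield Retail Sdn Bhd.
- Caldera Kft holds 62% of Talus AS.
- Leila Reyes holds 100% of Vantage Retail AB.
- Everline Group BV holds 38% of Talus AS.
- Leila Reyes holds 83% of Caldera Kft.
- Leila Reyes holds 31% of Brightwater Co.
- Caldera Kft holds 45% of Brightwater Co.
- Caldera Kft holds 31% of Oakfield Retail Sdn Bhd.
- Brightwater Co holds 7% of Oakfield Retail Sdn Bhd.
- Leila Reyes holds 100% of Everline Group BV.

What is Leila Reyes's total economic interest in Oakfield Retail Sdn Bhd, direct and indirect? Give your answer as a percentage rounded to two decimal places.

Leila reaches Oakfield along 5 paths.
Via Brightwater: 31% × 7% = 2.17%.
Via Vantage → Brightwater: 100% × 24% × 7% = 1.68%.
Via Caldera → Brightwater: 83% × 45% × 7% = 2.6145%.
Via Caldera: 83% × 31% = 25.73%.
Via Vantage: 100% × 52% = 52%.
Total: 2.17% + 1.68% + 2.6145% + 25.73% + 52% = 84.1945%.
Rounded: 84.19%.

84.19%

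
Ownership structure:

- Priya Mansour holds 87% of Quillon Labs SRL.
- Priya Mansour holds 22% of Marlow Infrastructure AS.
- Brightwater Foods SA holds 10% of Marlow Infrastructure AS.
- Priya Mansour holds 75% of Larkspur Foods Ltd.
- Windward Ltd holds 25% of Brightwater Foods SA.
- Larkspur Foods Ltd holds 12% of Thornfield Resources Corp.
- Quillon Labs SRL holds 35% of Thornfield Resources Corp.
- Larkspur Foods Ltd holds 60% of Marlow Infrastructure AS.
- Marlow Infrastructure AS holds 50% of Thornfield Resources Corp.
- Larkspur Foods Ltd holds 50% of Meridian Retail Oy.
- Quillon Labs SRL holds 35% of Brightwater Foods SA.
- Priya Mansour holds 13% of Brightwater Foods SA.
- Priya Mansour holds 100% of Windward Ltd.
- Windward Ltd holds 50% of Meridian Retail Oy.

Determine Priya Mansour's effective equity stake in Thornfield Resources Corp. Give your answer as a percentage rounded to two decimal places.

76.37%

Priya reaches Thornfield along 7 paths.
Via Marlow: 22% × 50% = 11%.
Via Windward → Brightwater → Marlow: 100% × 25% × 10% × 50% = 1.25%.
Via Brightwater → Marlow: 13% × 10% × 50% = 0.65%.
Via Quillon → Brightwater → Marlow: 87% × 35% × 10% × 50% = 1.5225%.
Via Larkspur → Marlow: 75% × 60% × 50% = 22.5%.
Via Larkspur: 75% × 12% = 9%.
Via Quillon: 87% × 35% = 30.45%.
Total: 11% + 1.25% + 0.65% + 1.5225% + 22.5% + 9% + 30.45% = 76.3725%.
Rounded: 76.37%.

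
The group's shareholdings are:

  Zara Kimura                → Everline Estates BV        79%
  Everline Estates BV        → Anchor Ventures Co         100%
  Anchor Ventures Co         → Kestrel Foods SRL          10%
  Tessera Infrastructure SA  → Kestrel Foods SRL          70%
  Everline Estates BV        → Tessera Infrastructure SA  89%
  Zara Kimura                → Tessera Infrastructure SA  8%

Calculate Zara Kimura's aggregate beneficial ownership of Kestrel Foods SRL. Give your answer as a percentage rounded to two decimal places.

Zara reaches Kestrel along 3 paths.
Via Everline → Tessera: 79% × 89% × 70% = 49.217%.
Via Tessera: 8% × 70% = 5.6%.
Via Everline → Anchor: 79% × 100% × 10% = 7.9%.
Total: 49.217% + 5.6% + 7.9% = 62.717%.
Rounded: 62.72%.

62.72%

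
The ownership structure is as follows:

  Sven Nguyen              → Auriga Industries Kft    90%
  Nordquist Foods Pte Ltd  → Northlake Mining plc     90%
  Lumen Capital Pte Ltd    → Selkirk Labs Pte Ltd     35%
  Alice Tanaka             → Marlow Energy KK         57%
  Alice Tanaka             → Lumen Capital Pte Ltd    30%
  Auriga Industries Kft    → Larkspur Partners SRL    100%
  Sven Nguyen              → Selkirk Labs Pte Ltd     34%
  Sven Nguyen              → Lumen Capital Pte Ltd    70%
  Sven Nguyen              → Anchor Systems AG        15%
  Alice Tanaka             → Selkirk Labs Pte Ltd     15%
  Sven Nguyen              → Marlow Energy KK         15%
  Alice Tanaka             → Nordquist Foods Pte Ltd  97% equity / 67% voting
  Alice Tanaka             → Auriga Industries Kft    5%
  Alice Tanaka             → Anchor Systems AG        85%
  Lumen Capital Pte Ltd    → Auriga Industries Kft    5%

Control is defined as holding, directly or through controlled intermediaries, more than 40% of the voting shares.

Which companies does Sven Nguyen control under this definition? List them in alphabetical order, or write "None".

Auriga Industries Kft, Larkspur Partners SRL, Lumen Capital Pte Ltd, Selkirk Labs Pte Ltd

Sven holds 70% of Lumen, so Sven controls Lumen.
Lumen and Sven together hold 5% + 90% = 95% of Auriga, so Sven controls Auriga.
Sven and Lumen together hold 34% + 35% = 69% of Selkirk, so Sven controls Selkirk.
Auriga holds 100% of Larkspur, so Sven controls Larkspur.
No other company's threshold is met.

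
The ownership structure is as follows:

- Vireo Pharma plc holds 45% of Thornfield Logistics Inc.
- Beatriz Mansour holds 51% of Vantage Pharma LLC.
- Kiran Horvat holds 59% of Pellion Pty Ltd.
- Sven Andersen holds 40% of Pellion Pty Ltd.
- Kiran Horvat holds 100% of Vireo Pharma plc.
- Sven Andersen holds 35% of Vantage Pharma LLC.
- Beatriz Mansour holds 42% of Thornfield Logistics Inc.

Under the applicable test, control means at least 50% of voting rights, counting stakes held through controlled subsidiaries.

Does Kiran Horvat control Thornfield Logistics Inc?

Kiran holds 59% of Pellion, so Kiran controls Pellion.
Kiran holds 100% of Vireo, so Kiran controls Vireo.
In Thornfield, Kiran's side holds only 45%, not ≥ 50%.
So Kiran does not control Thornfield.

No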